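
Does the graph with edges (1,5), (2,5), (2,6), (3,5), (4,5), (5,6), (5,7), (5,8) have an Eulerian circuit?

Step 1: Find the degree of each vertex:
  deg(1) = 1
  deg(2) = 2
  deg(3) = 1
  deg(4) = 1
  deg(5) = 7
  deg(6) = 2
  deg(7) = 1
  deg(8) = 1

Step 2: Count vertices with odd degree:
  Odd-degree vertices: 1, 3, 4, 5, 7, 8 (6 total)

Step 3: Apply Euler's theorem:
  - Eulerian circuit exists iff graph is connected and all vertices have even degree
  - Eulerian path exists iff graph is connected and has 0 or 2 odd-degree vertices

Graph has 6 odd-degree vertices (need 0 or 2).
Neither Eulerian path nor Eulerian circuit exists.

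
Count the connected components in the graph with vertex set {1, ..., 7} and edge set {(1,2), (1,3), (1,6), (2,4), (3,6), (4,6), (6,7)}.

Step 1: Build adjacency list from edges:
  1: 2, 3, 6
  2: 1, 4
  3: 1, 6
  4: 2, 6
  5: (none)
  6: 1, 3, 4, 7
  7: 6

Step 2: Run BFS/DFS from vertex 1:
  Visited: {1, 2, 3, 6, 4, 7}
  Reached 6 of 7 vertices

Step 3: Only 6 of 7 vertices reached. Graph is disconnected.
Connected components: {1, 2, 3, 4, 6, 7}, {5}
Number of connected components: 2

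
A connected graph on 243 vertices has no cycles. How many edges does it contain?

A tree on n vertices always has exactly n - 1 edges.
For n = 243: edges = 243 - 1 = 242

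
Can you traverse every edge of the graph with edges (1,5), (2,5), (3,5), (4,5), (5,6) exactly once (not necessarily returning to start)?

Step 1: Find the degree of each vertex:
  deg(1) = 1
  deg(2) = 1
  deg(3) = 1
  deg(4) = 1
  deg(5) = 5
  deg(6) = 1

Step 2: Count vertices with odd degree:
  Odd-degree vertices: 1, 2, 3, 4, 5, 6 (6 total)

Step 3: Apply Euler's theorem:
  - Eulerian circuit exists iff graph is connected and all vertices have even degree
  - Eulerian path exists iff graph is connected and has 0 or 2 odd-degree vertices

Graph has 6 odd-degree vertices (need 0 or 2).
Neither Eulerian path nor Eulerian circuit exists.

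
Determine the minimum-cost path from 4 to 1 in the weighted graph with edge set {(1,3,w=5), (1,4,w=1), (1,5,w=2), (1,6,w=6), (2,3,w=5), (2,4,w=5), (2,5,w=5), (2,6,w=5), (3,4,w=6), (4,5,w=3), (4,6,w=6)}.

Step 1: Build adjacency list with weights:
  1: 3(w=5), 4(w=1), 5(w=2), 6(w=6)
  2: 3(w=5), 4(w=5), 5(w=5), 6(w=5)
  3: 1(w=5), 2(w=5), 4(w=6)
  4: 1(w=1), 2(w=5), 3(w=6), 5(w=3), 6(w=6)
  5: 1(w=2), 2(w=5), 4(w=3)
  6: 1(w=6), 2(w=5), 4(w=6)

Step 2: Apply Dijkstra's algorithm from vertex 4:
  Visit vertex 4 (distance=0)
    Update dist[1] = 1
    Update dist[2] = 5
    Update dist[3] = 6
    Update dist[5] = 3
    Update dist[6] = 6
  Visit vertex 1 (distance=1)

Step 3: Shortest path: 4 -> 1
Total weight: 1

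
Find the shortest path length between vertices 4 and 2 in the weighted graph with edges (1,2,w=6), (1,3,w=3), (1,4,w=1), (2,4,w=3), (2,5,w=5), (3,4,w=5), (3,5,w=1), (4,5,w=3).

Step 1: Build adjacency list with weights:
  1: 2(w=6), 3(w=3), 4(w=1)
  2: 1(w=6), 4(w=3), 5(w=5)
  3: 1(w=3), 4(w=5), 5(w=1)
  4: 1(w=1), 2(w=3), 3(w=5), 5(w=3)
  5: 2(w=5), 3(w=1), 4(w=3)

Step 2: Apply Dijkstra's algorithm from vertex 4:
  Visit vertex 4 (distance=0)
    Update dist[1] = 1
    Update dist[2] = 3
    Update dist[3] = 5
    Update dist[5] = 3
  Visit vertex 1 (distance=1)
    Update dist[3] = 4
  Visit vertex 2 (distance=3)

Step 3: Shortest path: 4 -> 2
Total weight: 3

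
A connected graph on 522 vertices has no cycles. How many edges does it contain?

A tree on n vertices always has exactly n - 1 edges.
For n = 522: edges = 522 - 1 = 521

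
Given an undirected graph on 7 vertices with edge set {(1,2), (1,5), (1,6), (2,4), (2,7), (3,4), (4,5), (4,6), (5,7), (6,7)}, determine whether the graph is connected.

Step 1: Build adjacency list from edges:
  1: 2, 5, 6
  2: 1, 4, 7
  3: 4
  4: 2, 3, 5, 6
  5: 1, 4, 7
  6: 1, 4, 7
  7: 2, 5, 6

Step 2: Run BFS/DFS from vertex 1:
  Visited: {1, 2, 5, 6, 4, 7, 3}
  Reached 7 of 7 vertices

Step 3: All 7 vertices reached from vertex 1, so the graph is connected.
Answer: Yes, the graph is connected.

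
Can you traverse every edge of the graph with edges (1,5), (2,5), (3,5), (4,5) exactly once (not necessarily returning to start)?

Step 1: Find the degree of each vertex:
  deg(1) = 1
  deg(2) = 1
  deg(3) = 1
  deg(4) = 1
  deg(5) = 4

Step 2: Count vertices with odd degree:
  Odd-degree vertices: 1, 2, 3, 4 (4 total)

Step 3: Apply Euler's theorem:
  - Eulerian circuit exists iff graph is connected and all vertices have even degree
  - Eulerian path exists iff graph is connected and has 0 or 2 odd-degree vertices

Graph has 4 odd-degree vertices (need 0 or 2).
Neither Eulerian path nor Eulerian circuit exists.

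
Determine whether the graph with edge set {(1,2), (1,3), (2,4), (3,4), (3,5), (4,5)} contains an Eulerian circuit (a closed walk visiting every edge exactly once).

Step 1: Find the degree of each vertex:
  deg(1) = 2
  deg(2) = 2
  deg(3) = 3
  deg(4) = 3
  deg(5) = 2

Step 2: Count vertices with odd degree:
  Odd-degree vertices: 3, 4 (2 total)

Step 3: Apply Euler's theorem:
  - Eulerian circuit exists iff graph is connected and all vertices have even degree
  - Eulerian path exists iff graph is connected and has 0 or 2 odd-degree vertices

Graph is connected with exactly 2 odd-degree vertices (3, 4).
Eulerian path exists (starting and ending at the odd-degree vertices), but no Eulerian circuit.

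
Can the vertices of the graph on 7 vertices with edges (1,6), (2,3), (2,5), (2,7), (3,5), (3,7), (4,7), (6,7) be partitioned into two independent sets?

Step 1: Attempt 2-coloring using BFS:
  Start at vertex 1, assign color 0
  Color vertex 6 with color 1 (neighbor of 1)
  Color vertex 7 with color 0 (neighbor of 6)
  Color vertex 2 with color 1 (neighbor of 7)
  Color vertex 3 with color 1 (neighbor of 7)
  Color vertex 4 with color 1 (neighbor of 7)

Step 2: Conflict found! Vertices 2 and 3 are adjacent but have the same color.
This means the graph contains an odd cycle.

The graph is NOT bipartite.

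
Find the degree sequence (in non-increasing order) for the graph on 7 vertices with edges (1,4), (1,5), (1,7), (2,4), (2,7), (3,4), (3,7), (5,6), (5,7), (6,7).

Step 1: Count edges incident to each vertex:
  deg(1) = 3 (neighbors: 4, 5, 7)
  deg(2) = 2 (neighbors: 4, 7)
  deg(3) = 2 (neighbors: 4, 7)
  deg(4) = 3 (neighbors: 1, 2, 3)
  deg(5) = 3 (neighbors: 1, 6, 7)
  deg(6) = 2 (neighbors: 5, 7)
  deg(7) = 5 (neighbors: 1, 2, 3, 5, 6)

Step 2: Sort degrees in non-increasing order:
  Degrees: [3, 2, 2, 3, 3, 2, 5] -> sorted: [5, 3, 3, 3, 2, 2, 2]

Degree sequence: [5, 3, 3, 3, 2, 2, 2]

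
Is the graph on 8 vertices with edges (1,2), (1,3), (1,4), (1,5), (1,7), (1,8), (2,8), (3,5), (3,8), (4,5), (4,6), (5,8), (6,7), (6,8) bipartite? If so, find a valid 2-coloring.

Step 1: Attempt 2-coloring using BFS:
  Start at vertex 1, assign color 0
  Color vertex 2 with color 1 (neighbor of 1)
  Color vertex 3 with color 1 (neighbor of 1)
  Color vertex 4 with color 1 (neighbor of 1)
  Color vertex 5 with color 1 (neighbor of 1)
  Color vertex 7 with color 1 (neighbor of 1)
  Color vertex 8 with color 1 (neighbor of 1)

Step 2: Conflict found! Vertices 2 and 8 are adjacent but have the same color.
This means the graph contains an odd cycle.

The graph is NOT bipartite.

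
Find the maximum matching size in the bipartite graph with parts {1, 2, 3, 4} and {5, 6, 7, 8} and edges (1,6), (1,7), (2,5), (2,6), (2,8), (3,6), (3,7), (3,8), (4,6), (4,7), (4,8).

Step 1: List the neighbors of each left vertex:
  1: 6, 7
  2: 5, 6, 8
  3: 6, 7, 8
  4: 6, 7, 8

Step 2: Greedily match left vertices, then look for augmenting paths:
  Match 1 -- 6
  Match 2 -- 5
  Match 3 -- 7
  Match 4 -- 8
  No augmenting path remains.

Step 3: Verify this is maximum:
  Matching size 4 = min(|L|, |R|) = min(4, 4), which is an upper bound, so this matching is maximum.

Maximum matching: {(1,6), (2,5), (3,7), (4,8)}
Size: 4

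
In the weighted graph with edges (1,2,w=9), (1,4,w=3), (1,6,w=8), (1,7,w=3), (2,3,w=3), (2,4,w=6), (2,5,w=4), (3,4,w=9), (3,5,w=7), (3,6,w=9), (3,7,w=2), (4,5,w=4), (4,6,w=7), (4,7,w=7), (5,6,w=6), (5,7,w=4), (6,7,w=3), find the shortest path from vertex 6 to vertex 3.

Step 1: Build adjacency list with weights:
  1: 2(w=9), 4(w=3), 6(w=8), 7(w=3)
  2: 1(w=9), 3(w=3), 4(w=6), 5(w=4)
  3: 2(w=3), 4(w=9), 5(w=7), 6(w=9), 7(w=2)
  4: 1(w=3), 2(w=6), 3(w=9), 5(w=4), 6(w=7), 7(w=7)
  5: 2(w=4), 3(w=7), 4(w=4), 6(w=6), 7(w=4)
  6: 1(w=8), 3(w=9), 4(w=7), 5(w=6), 7(w=3)
  7: 1(w=3), 3(w=2), 4(w=7), 5(w=4), 6(w=3)

Step 2: Apply Dijkstra's algorithm from vertex 6:
  Visit vertex 6 (distance=0)
    Update dist[1] = 8
    Update dist[3] = 9
    Update dist[4] = 7
    Update dist[5] = 6
    Update dist[7] = 3
  Visit vertex 7 (distance=3)
    Update dist[1] = 6
    Update dist[3] = 5
  Visit vertex 3 (distance=5)
    Update dist[2] = 8

Step 3: Shortest path: 6 -> 7 -> 3
Total weight: 3 + 2 = 5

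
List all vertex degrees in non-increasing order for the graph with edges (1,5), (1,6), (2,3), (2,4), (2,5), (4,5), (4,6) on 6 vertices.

Step 1: Count edges incident to each vertex:
  deg(1) = 2 (neighbors: 5, 6)
  deg(2) = 3 (neighbors: 3, 4, 5)
  deg(3) = 1 (neighbors: 2)
  deg(4) = 3 (neighbors: 2, 5, 6)
  deg(5) = 3 (neighbors: 1, 2, 4)
  deg(6) = 2 (neighbors: 1, 4)

Step 2: Sort degrees in non-increasing order:
  Degrees: [2, 3, 1, 3, 3, 2] -> sorted: [3, 3, 3, 2, 2, 1]

Degree sequence: [3, 3, 3, 2, 2, 1]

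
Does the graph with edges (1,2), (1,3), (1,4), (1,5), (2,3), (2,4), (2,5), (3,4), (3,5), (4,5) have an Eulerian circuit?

Step 1: Find the degree of each vertex:
  deg(1) = 4
  deg(2) = 4
  deg(3) = 4
  deg(4) = 4
  deg(5) = 4

Step 2: Count vertices with odd degree:
  All vertices have even degree (0 odd-degree vertices)

Step 3: Apply Euler's theorem:
  - Eulerian circuit exists iff graph is connected and all vertices have even degree
  - Eulerian path exists iff graph is connected and has 0 or 2 odd-degree vertices

Graph is connected with 0 odd-degree vertices.
Both Eulerian circuit and Eulerian path exist.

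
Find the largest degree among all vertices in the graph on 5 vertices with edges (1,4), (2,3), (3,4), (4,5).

Step 1: Count edges incident to each vertex:
  deg(1) = 1 (neighbors: 4)
  deg(2) = 1 (neighbors: 3)
  deg(3) = 2 (neighbors: 2, 4)
  deg(4) = 3 (neighbors: 1, 3, 5)
  deg(5) = 1 (neighbors: 4)

Step 2: Find maximum:
  max(1, 1, 2, 3, 1) = 3 (vertex 4)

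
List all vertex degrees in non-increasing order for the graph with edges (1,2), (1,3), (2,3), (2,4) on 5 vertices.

Step 1: Count edges incident to each vertex:
  deg(1) = 2 (neighbors: 2, 3)
  deg(2) = 3 (neighbors: 1, 3, 4)
  deg(3) = 2 (neighbors: 1, 2)
  deg(4) = 1 (neighbors: 2)
  deg(5) = 0 (neighbors: none)

Step 2: Sort degrees in non-increasing order:
  Degrees: [2, 3, 2, 1, 0] -> sorted: [3, 2, 2, 1, 0]

Degree sequence: [3, 2, 2, 1, 0]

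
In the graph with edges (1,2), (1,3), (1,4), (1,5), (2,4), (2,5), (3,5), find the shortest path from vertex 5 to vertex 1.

Step 1: Build adjacency list:
  1: 2, 3, 4, 5
  2: 1, 4, 5
  3: 1, 5
  4: 1, 2
  5: 1, 2, 3

Step 2: BFS from vertex 5 to find shortest path to 1:
  vertex 1 reached at distance 1

Step 3: Shortest path: 5 -> 1
Path length: 1 edge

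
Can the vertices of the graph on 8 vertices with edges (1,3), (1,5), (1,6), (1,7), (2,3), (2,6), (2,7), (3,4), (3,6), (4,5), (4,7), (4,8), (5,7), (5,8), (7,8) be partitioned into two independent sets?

Step 1: Attempt 2-coloring using BFS:
  Start at vertex 1, assign color 0
  Color vertex 3 with color 1 (neighbor of 1)
  Color vertex 5 with color 1 (neighbor of 1)
  Color vertex 6 with color 1 (neighbor of 1)
  Color vertex 7 with color 1 (neighbor of 1)
  Color vertex 2 with color 0 (neighbor of 3)
  Color vertex 4 with color 0 (neighbor of 3)

Step 2: Conflict found! Vertices 3 and 6 are adjacent but have the same color.
This means the graph contains an odd cycle.

The graph is NOT bipartite.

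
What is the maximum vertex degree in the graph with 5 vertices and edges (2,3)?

Step 1: Count edges incident to each vertex:
  deg(1) = 0 (neighbors: none)
  deg(2) = 1 (neighbors: 3)
  deg(3) = 1 (neighbors: 2)
  deg(4) = 0 (neighbors: none)
  deg(5) = 0 (neighbors: none)

Step 2: Find maximum:
  max(0, 1, 1, 0, 0) = 1 (vertex 2)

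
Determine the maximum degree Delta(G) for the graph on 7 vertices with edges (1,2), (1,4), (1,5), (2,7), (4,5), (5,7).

Step 1: Count edges incident to each vertex:
  deg(1) = 3 (neighbors: 2, 4, 5)
  deg(2) = 2 (neighbors: 1, 7)
  deg(3) = 0 (neighbors: none)
  deg(4) = 2 (neighbors: 1, 5)
  deg(5) = 3 (neighbors: 1, 4, 7)
  deg(6) = 0 (neighbors: none)
  deg(7) = 2 (neighbors: 2, 5)

Step 2: Find maximum:
  max(3, 2, 0, 2, 3, 0, 2) = 3 (vertex 1)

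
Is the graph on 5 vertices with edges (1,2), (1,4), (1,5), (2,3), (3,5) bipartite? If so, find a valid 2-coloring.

Step 1: Attempt 2-coloring using BFS:
  Start at vertex 1, assign color 0
  Color vertex 2 with color 1 (neighbor of 1)
  Color vertex 4 with color 1 (neighbor of 1)
  Color vertex 5 with color 1 (neighbor of 1)
  Color vertex 3 with color 0 (neighbor of 2)

Step 2: 2-coloring succeeded. No conflicts found.
  Set A (color 0): {1, 3}
  Set B (color 1): {2, 4, 5}

The graph is bipartite with partition {1, 3}, {2, 4, 5}.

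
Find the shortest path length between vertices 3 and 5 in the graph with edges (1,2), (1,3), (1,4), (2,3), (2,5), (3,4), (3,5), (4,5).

Step 1: Build adjacency list:
  1: 2, 3, 4
  2: 1, 3, 5
  3: 1, 2, 4, 5
  4: 1, 3, 5
  5: 2, 3, 4

Step 2: BFS from vertex 3 to find shortest path to 5:
  vertex 1 reached at distance 1
  vertex 2 reached at distance 1
  vertex 4 reached at distance 1
  vertex 5 reached at distance 1

Step 3: Shortest path: 3 -> 5
Path length: 1 edge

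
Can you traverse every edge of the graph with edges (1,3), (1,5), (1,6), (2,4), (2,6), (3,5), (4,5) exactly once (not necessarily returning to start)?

Step 1: Find the degree of each vertex:
  deg(1) = 3
  deg(2) = 2
  deg(3) = 2
  deg(4) = 2
  deg(5) = 3
  deg(6) = 2

Step 2: Count vertices with odd degree:
  Odd-degree vertices: 1, 5 (2 total)

Step 3: Apply Euler's theorem:
  - Eulerian circuit exists iff graph is connected and all vertices have even degree
  - Eulerian path exists iff graph is connected and has 0 or 2 odd-degree vertices

Graph is connected with exactly 2 odd-degree vertices (1, 5).
Eulerian path exists (starting and ending at the odd-degree vertices), but no Eulerian circuit.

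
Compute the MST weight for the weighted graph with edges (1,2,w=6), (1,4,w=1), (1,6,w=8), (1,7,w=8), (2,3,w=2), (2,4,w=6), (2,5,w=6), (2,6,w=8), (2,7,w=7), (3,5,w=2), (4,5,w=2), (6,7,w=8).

Apply Kruskal's algorithm (sort edges by weight, add if no cycle):

Sorted edges by weight:
  (1,4) w=1
  (2,3) w=2
  (3,5) w=2
  (4,5) w=2
  (1,2) w=6
  (2,4) w=6
  (2,5) w=6
  (2,7) w=7
  (1,6) w=8
  (1,7) w=8
  (2,6) w=8
  (6,7) w=8

Add edge (1,4) w=1 -- no cycle. Running total: 1
Add edge (2,3) w=2 -- no cycle. Running total: 3
Add edge (3,5) w=2 -- no cycle. Running total: 5
Add edge (4,5) w=2 -- no cycle. Running total: 7
Skip edge (1,2) w=6 -- would create cycle
Skip edge (2,4) w=6 -- would create cycle
Skip edge (2,5) w=6 -- would create cycle
Add edge (2,7) w=7 -- no cycle. Running total: 14
Add edge (1,6) w=8 -- no cycle. Running total: 22

MST edges: (1,4,w=1), (2,3,w=2), (3,5,w=2), (4,5,w=2), (2,7,w=7), (1,6,w=8)
Total MST weight: 1 + 2 + 2 + 2 + 7 + 8 = 22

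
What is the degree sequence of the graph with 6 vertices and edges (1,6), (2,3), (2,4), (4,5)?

Step 1: Count edges incident to each vertex:
  deg(1) = 1 (neighbors: 6)
  deg(2) = 2 (neighbors: 3, 4)
  deg(3) = 1 (neighbors: 2)
  deg(4) = 2 (neighbors: 2, 5)
  deg(5) = 1 (neighbors: 4)
  deg(6) = 1 (neighbors: 1)

Step 2: Sort degrees in non-increasing order:
  Degrees: [1, 2, 1, 2, 1, 1] -> sorted: [2, 2, 1, 1, 1, 1]

Degree sequence: [2, 2, 1, 1, 1, 1]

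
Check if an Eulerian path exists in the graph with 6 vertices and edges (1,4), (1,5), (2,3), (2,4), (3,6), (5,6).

Step 1: Find the degree of each vertex:
  deg(1) = 2
  deg(2) = 2
  deg(3) = 2
  deg(4) = 2
  deg(5) = 2
  deg(6) = 2

Step 2: Count vertices with odd degree:
  All vertices have even degree (0 odd-degree vertices)

Step 3: Apply Euler's theorem:
  - Eulerian circuit exists iff graph is connected and all vertices have even degree
  - Eulerian path exists iff graph is connected and has 0 or 2 odd-degree vertices

Graph is connected with 0 odd-degree vertices.
Both Eulerian circuit and Eulerian path exist.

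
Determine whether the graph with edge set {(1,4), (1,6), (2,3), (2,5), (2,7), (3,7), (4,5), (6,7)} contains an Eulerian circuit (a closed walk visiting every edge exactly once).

Step 1: Find the degree of each vertex:
  deg(1) = 2
  deg(2) = 3
  deg(3) = 2
  deg(4) = 2
  deg(5) = 2
  deg(6) = 2
  deg(7) = 3

Step 2: Count vertices with odd degree:
  Odd-degree vertices: 2, 7 (2 total)

Step 3: Apply Euler's theorem:
  - Eulerian circuit exists iff graph is connected and all vertices have even degree
  - Eulerian path exists iff graph is connected and has 0 or 2 odd-degree vertices

Graph is connected with exactly 2 odd-degree vertices (2, 7).
Eulerian path exists (starting and ending at the odd-degree vertices), but no Eulerian circuit.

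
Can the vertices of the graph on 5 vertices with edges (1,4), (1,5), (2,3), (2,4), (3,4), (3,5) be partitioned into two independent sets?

Step 1: Attempt 2-coloring using BFS:
  Start at vertex 1, assign color 0
  Color vertex 4 with color 1 (neighbor of 1)
  Color vertex 5 with color 1 (neighbor of 1)
  Color vertex 2 with color 0 (neighbor of 4)
  Color vertex 3 with color 0 (neighbor of 4)

Step 2: Conflict found! Vertices 2 and 3 are adjacent but have the same color.
This means the graph contains an odd cycle.

The graph is NOT bipartite.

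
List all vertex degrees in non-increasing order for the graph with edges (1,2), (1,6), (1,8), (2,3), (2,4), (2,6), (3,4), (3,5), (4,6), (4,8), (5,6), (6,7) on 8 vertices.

Step 1: Count edges incident to each vertex:
  deg(1) = 3 (neighbors: 2, 6, 8)
  deg(2) = 4 (neighbors: 1, 3, 4, 6)
  deg(3) = 3 (neighbors: 2, 4, 5)
  deg(4) = 4 (neighbors: 2, 3, 6, 8)
  deg(5) = 2 (neighbors: 3, 6)
  deg(6) = 5 (neighbors: 1, 2, 4, 5, 7)
  deg(7) = 1 (neighbors: 6)
  deg(8) = 2 (neighbors: 1, 4)

Step 2: Sort degrees in non-increasing order:
  Degrees: [3, 4, 3, 4, 2, 5, 1, 2] -> sorted: [5, 4, 4, 3, 3, 2, 2, 1]

Degree sequence: [5, 4, 4, 3, 3, 2, 2, 1]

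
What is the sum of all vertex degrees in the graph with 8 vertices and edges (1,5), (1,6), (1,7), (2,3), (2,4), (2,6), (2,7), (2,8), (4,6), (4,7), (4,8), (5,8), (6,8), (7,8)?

Step 1: Count edges incident to each vertex:
  deg(1) = 3 (neighbors: 5, 6, 7)
  deg(2) = 5 (neighbors: 3, 4, 6, 7, 8)
  deg(3) = 1 (neighbors: 2)
  deg(4) = 4 (neighbors: 2, 6, 7, 8)
  deg(5) = 2 (neighbors: 1, 8)
  deg(6) = 4 (neighbors: 1, 2, 4, 8)
  deg(7) = 4 (neighbors: 1, 2, 4, 8)
  deg(8) = 5 (neighbors: 2, 4, 5, 6, 7)

Step 2: Sum all degrees:
  3 + 5 + 1 + 4 + 2 + 4 + 4 + 5 = 28

Verification: sum of degrees = 2 * |E| = 2 * 14 = 28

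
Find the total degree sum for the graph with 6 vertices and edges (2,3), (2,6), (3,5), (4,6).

Step 1: Count edges incident to each vertex:
  deg(1) = 0 (neighbors: none)
  deg(2) = 2 (neighbors: 3, 6)
  deg(3) = 2 (neighbors: 2, 5)
  deg(4) = 1 (neighbors: 6)
  deg(5) = 1 (neighbors: 3)
  deg(6) = 2 (neighbors: 2, 4)

Step 2: Sum all degrees:
  0 + 2 + 2 + 1 + 1 + 2 = 8

Verification: sum of degrees = 2 * |E| = 2 * 4 = 8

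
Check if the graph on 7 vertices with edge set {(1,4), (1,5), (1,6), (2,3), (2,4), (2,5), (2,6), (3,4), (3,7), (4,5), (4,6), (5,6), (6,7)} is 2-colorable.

Step 1: Attempt 2-coloring using BFS:
  Start at vertex 1, assign color 0
  Color vertex 4 with color 1 (neighbor of 1)
  Color vertex 5 with color 1 (neighbor of 1)
  Color vertex 6 with color 1 (neighbor of 1)
  Color vertex 2 with color 0 (neighbor of 4)
  Color vertex 3 with color 0 (neighbor of 4)

Step 2: Conflict found! Vertices 4 and 5 are adjacent but have the same color.
This means the graph contains an odd cycle.

The graph is NOT bipartite.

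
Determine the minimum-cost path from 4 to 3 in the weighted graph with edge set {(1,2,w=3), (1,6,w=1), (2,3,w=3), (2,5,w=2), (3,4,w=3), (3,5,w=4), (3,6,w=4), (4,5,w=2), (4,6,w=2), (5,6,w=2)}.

Step 1: Build adjacency list with weights:
  1: 2(w=3), 6(w=1)
  2: 1(w=3), 3(w=3), 5(w=2)
  3: 2(w=3), 4(w=3), 5(w=4), 6(w=4)
  4: 3(w=3), 5(w=2), 6(w=2)
  5: 2(w=2), 3(w=4), 4(w=2), 6(w=2)
  6: 1(w=1), 3(w=4), 4(w=2), 5(w=2)

Step 2: Apply Dijkstra's algorithm from vertex 4:
  Visit vertex 4 (distance=0)
    Update dist[3] = 3
    Update dist[5] = 2
    Update dist[6] = 2
  Visit vertex 5 (distance=2)
    Update dist[2] = 4
  Visit vertex 6 (distance=2)
    Update dist[1] = 3
  Visit vertex 1 (distance=3)
  Visit vertex 3 (distance=3)

Step 3: Shortest path: 4 -> 3
Total weight: 3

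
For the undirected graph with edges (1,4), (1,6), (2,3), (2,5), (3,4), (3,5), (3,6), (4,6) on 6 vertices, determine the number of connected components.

Step 1: Build adjacency list from edges:
  1: 4, 6
  2: 3, 5
  3: 2, 4, 5, 6
  4: 1, 3, 6
  5: 2, 3
  6: 1, 3, 4

Step 2: Run BFS/DFS from vertex 1:
  Visited: {1, 4, 6, 3, 2, 5}
  Reached 6 of 6 vertices

Step 3: All 6 vertices reached from vertex 1, so the graph is connected.
Number of connected components: 1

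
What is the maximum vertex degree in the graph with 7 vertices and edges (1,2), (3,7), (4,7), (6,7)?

Step 1: Count edges incident to each vertex:
  deg(1) = 1 (neighbors: 2)
  deg(2) = 1 (neighbors: 1)
  deg(3) = 1 (neighbors: 7)
  deg(4) = 1 (neighbors: 7)
  deg(5) = 0 (neighbors: none)
  deg(6) = 1 (neighbors: 7)
  deg(7) = 3 (neighbors: 3, 4, 6)

Step 2: Find maximum:
  max(1, 1, 1, 1, 0, 1, 3) = 3 (vertex 7)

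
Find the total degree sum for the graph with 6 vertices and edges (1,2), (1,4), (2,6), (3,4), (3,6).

Step 1: Count edges incident to each vertex:
  deg(1) = 2 (neighbors: 2, 4)
  deg(2) = 2 (neighbors: 1, 6)
  deg(3) = 2 (neighbors: 4, 6)
  deg(4) = 2 (neighbors: 1, 3)
  deg(5) = 0 (neighbors: none)
  deg(6) = 2 (neighbors: 2, 3)

Step 2: Sum all degrees:
  2 + 2 + 2 + 2 + 0 + 2 = 10

Verification: sum of degrees = 2 * |E| = 2 * 5 = 10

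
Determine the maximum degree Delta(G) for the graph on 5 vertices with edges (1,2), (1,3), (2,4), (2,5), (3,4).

Step 1: Count edges incident to each vertex:
  deg(1) = 2 (neighbors: 2, 3)
  deg(2) = 3 (neighbors: 1, 4, 5)
  deg(3) = 2 (neighbors: 1, 4)
  deg(4) = 2 (neighbors: 2, 3)
  deg(5) = 1 (neighbors: 2)

Step 2: Find maximum:
  max(2, 3, 2, 2, 1) = 3 (vertex 2)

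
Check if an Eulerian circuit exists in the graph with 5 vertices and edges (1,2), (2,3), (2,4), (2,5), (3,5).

Step 1: Find the degree of each vertex:
  deg(1) = 1
  deg(2) = 4
  deg(3) = 2
  deg(4) = 1
  deg(5) = 2

Step 2: Count vertices with odd degree:
  Odd-degree vertices: 1, 4 (2 total)

Step 3: Apply Euler's theorem:
  - Eulerian circuit exists iff graph is connected and all vertices have even degree
  - Eulerian path exists iff graph is connected and has 0 or 2 odd-degree vertices

Graph is connected with exactly 2 odd-degree vertices (1, 4).
Eulerian path exists (starting and ending at the odd-degree vertices), but no Eulerian circuit.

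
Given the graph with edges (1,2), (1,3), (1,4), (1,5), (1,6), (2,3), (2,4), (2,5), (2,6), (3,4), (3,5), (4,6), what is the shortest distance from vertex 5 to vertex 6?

Step 1: Build adjacency list:
  1: 2, 3, 4, 5, 6
  2: 1, 3, 4, 5, 6
  3: 1, 2, 4, 5
  4: 1, 2, 3, 6
  5: 1, 2, 3
  6: 1, 2, 4

Step 2: BFS from vertex 5 to find shortest path to 6:
  vertex 1 reached at distance 1
  vertex 2 reached at distance 1
  vertex 3 reached at distance 1
  vertex 4 reached at distance 2
  vertex 6 reached at distance 2

Step 3: Shortest path: 5 -> 1 -> 6
Path length: 2 edges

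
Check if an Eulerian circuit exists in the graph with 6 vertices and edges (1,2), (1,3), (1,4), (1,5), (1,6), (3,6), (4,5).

Step 1: Find the degree of each vertex:
  deg(1) = 5
  deg(2) = 1
  deg(3) = 2
  deg(4) = 2
  deg(5) = 2
  deg(6) = 2

Step 2: Count vertices with odd degree:
  Odd-degree vertices: 1, 2 (2 total)

Step 3: Apply Euler's theorem:
  - Eulerian circuit exists iff graph is connected and all vertices have even degree
  - Eulerian path exists iff graph is connected and has 0 or 2 odd-degree vertices

Graph is connected with exactly 2 odd-degree vertices (1, 2).
Eulerian path exists (starting and ending at the odd-degree vertices), but no Eulerian circuit.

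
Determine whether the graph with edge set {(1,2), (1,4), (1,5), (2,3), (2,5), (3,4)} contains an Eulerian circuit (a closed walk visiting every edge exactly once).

Step 1: Find the degree of each vertex:
  deg(1) = 3
  deg(2) = 3
  deg(3) = 2
  deg(4) = 2
  deg(5) = 2

Step 2: Count vertices with odd degree:
  Odd-degree vertices: 1, 2 (2 total)

Step 3: Apply Euler's theorem:
  - Eulerian circuit exists iff graph is connected and all vertices have even degree
  - Eulerian path exists iff graph is connected and has 0 or 2 odd-degree vertices

Graph is connected with exactly 2 odd-degree vertices (1, 2).
Eulerian path exists (starting and ending at the odd-degree vertices), but no Eulerian circuit.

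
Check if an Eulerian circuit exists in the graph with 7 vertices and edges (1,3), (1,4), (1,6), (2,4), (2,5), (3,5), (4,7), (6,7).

Step 1: Find the degree of each vertex:
  deg(1) = 3
  deg(2) = 2
  deg(3) = 2
  deg(4) = 3
  deg(5) = 2
  deg(6) = 2
  deg(7) = 2

Step 2: Count vertices with odd degree:
  Odd-degree vertices: 1, 4 (2 total)

Step 3: Apply Euler's theorem:
  - Eulerian circuit exists iff graph is connected and all vertices have even degree
  - Eulerian path exists iff graph is connected and has 0 or 2 odd-degree vertices

Graph is connected with exactly 2 odd-degree vertices (1, 4).
Eulerian path exists (starting and ending at the odd-degree vertices), but no Eulerian circuit.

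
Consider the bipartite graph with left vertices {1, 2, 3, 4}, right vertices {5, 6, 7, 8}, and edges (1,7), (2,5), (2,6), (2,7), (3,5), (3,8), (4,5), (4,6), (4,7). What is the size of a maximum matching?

Step 1: List the neighbors of each left vertex:
  1: 7
  2: 5, 6, 7
  3: 5, 8
  4: 5, 6, 7

Step 2: Greedily match left vertices, then look for augmenting paths:
  Match 1 -- 7
  Match 2 -- 5
  Match 3 -- 8
  Match 4 -- 6
  No augmenting path remains.

Step 3: Verify this is maximum:
  Matching size 4 = min(|L|, |R|) = min(4, 4), which is an upper bound, so this matching is maximum.

Maximum matching: {(1,7), (2,5), (3,8), (4,6)}
Size: 4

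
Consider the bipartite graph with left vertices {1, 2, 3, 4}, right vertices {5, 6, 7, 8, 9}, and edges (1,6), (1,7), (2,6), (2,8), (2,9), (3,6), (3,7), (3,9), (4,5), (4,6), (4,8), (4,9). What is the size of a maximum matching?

Step 1: List the neighbors of each left vertex:
  1: 6, 7
  2: 6, 8, 9
  3: 6, 7, 9
  4: 5, 6, 8, 9

Step 2: Greedily match left vertices, then look for augmenting paths:
  Match 1 -- 6
  Match 2 -- 8
  Match 3 -- 7
  Match 4 -- 5
  No augmenting path remains.

Step 3: Verify this is maximum:
  Matching size 4 = min(|L|, |R|) = min(4, 5), which is an upper bound, so this matching is maximum.

Maximum matching: {(1,6), (2,8), (3,7), (4,5)}
Size: 4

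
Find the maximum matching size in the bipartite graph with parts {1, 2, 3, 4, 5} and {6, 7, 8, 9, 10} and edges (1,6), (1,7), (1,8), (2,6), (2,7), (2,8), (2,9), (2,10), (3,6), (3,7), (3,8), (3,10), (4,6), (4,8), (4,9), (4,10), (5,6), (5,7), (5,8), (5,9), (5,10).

Step 1: List the neighbors of each left vertex:
  1: 6, 7, 8
  2: 6, 7, 8, 9, 10
  3: 6, 7, 8, 10
  4: 6, 8, 9, 10
  5: 6, 7, 8, 9, 10

Step 2: Greedily match left vertices, then look for augmenting paths:
  Match 1 -- 6
  Match 2 -- 7
  Match 3 -- 8
  Match 4 -- 9
  Match 5 -- 10
  No augmenting path remains.

Step 3: Verify this is maximum:
  Matching size 5 = min(|L|, |R|) = min(5, 5), which is an upper bound, so this matching is maximum.

Maximum matching: {(1,6), (2,7), (3,8), (4,9), (5,10)}
Size: 5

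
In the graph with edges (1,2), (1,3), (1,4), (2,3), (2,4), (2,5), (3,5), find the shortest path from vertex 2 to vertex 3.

Step 1: Build adjacency list:
  1: 2, 3, 4
  2: 1, 3, 4, 5
  3: 1, 2, 5
  4: 1, 2
  5: 2, 3

Step 2: BFS from vertex 2 to find shortest path to 3:
  vertex 1 reached at distance 1
  vertex 3 reached at distance 1

Step 3: Shortest path: 2 -> 3
Path length: 1 edge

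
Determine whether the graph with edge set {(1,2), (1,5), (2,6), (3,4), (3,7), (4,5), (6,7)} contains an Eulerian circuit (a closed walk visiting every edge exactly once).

Step 1: Find the degree of each vertex:
  deg(1) = 2
  deg(2) = 2
  deg(3) = 2
  deg(4) = 2
  deg(5) = 2
  deg(6) = 2
  deg(7) = 2

Step 2: Count vertices with odd degree:
  All vertices have even degree (0 odd-degree vertices)

Step 3: Apply Euler's theorem:
  - Eulerian circuit exists iff graph is connected and all vertices have even degree
  - Eulerian path exists iff graph is connected and has 0 or 2 odd-degree vertices

Graph is connected with 0 odd-degree vertices.
Both Eulerian circuit and Eulerian path exist.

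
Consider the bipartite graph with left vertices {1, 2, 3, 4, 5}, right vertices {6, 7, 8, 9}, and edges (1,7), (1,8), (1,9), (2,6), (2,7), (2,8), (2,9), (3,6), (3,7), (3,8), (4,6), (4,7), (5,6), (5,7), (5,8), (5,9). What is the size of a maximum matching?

Step 1: List the neighbors of each left vertex:
  1: 7, 8, 9
  2: 6, 7, 8, 9
  3: 6, 7, 8
  4: 6, 7
  5: 6, 7, 8, 9

Step 2: Greedily match left vertices, then look for augmenting paths:
  Match 1 -- 7
  Match 2 -- 6
  Match 3 -- 8
  Match 5 -- 9
  No augmenting path remains.

Step 3: Verify this is maximum:
  Matching size 4 = min(|L|, |R|) = min(5, 4), which is an upper bound, so this matching is maximum.

Maximum matching: {(1,7), (2,6), (3,8), (5,9)}
Size: 4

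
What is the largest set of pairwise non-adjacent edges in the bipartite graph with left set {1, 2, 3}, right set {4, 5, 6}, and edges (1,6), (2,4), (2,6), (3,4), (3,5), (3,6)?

Step 1: List the neighbors of each left vertex:
  1: 6
  2: 4, 6
  3: 4, 5, 6

Step 2: Greedily match left vertices, then look for augmenting paths:
  Match 1 -- 6
  Match 2 -- 4
  Match 3 -- 5
  No augmenting path remains.

Step 3: Verify this is maximum:
  Matching size 3 = min(|L|, |R|) = min(3, 3), which is an upper bound, so this matching is maximum.

Maximum matching: {(1,6), (2,4), (3,5)}
Size: 3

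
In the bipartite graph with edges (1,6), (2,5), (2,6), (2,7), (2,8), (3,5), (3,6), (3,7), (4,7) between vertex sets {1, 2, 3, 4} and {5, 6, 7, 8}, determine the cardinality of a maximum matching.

Step 1: List the neighbors of each left vertex:
  1: 6
  2: 5, 6, 7, 8
  3: 5, 6, 7
  4: 7

Step 2: Greedily match left vertices, then look for augmenting paths:
  Match 1 -- 6
  Match 2 -- 8
  Match 3 -- 5
  Match 4 -- 7
  No augmenting path remains.

Step 3: Verify this is maximum:
  Matching size 4 = min(|L|, |R|) = min(4, 4), which is an upper bound, so this matching is maximum.

Maximum matching: {(1,6), (2,8), (3,5), (4,7)}
Size: 4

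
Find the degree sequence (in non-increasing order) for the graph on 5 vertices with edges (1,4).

Step 1: Count edges incident to each vertex:
  deg(1) = 1 (neighbors: 4)
  deg(2) = 0 (neighbors: none)
  deg(3) = 0 (neighbors: none)
  deg(4) = 1 (neighbors: 1)
  deg(5) = 0 (neighbors: none)

Step 2: Sort degrees in non-increasing order:
  Degrees: [1, 0, 0, 1, 0] -> sorted: [1, 1, 0, 0, 0]

Degree sequence: [1, 1, 0, 0, 0]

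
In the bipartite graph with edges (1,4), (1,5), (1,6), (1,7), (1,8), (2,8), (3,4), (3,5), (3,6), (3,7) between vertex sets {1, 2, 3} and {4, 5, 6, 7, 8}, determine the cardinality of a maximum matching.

Step 1: List the neighbors of each left vertex:
  1: 4, 5, 6, 7, 8
  2: 8
  3: 4, 5, 6, 7

Step 2: Greedily match left vertices, then look for augmenting paths:
  Match 1 -- 4
  Match 2 -- 8
  Match 3 -- 5
  No augmenting path remains.

Step 3: Verify this is maximum:
  Matching size 3 = min(|L|, |R|) = min(3, 5), which is an upper bound, so this matching is maximum.

Maximum matching: {(1,4), (2,8), (3,5)}
Size: 3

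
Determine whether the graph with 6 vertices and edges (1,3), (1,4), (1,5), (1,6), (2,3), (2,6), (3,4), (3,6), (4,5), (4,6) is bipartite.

Step 1: Attempt 2-coloring using BFS:
  Start at vertex 1, assign color 0
  Color vertex 3 with color 1 (neighbor of 1)
  Color vertex 4 with color 1 (neighbor of 1)
  Color vertex 5 with color 1 (neighbor of 1)
  Color vertex 6 with color 1 (neighbor of 1)
  Color vertex 2 with color 0 (neighbor of 3)

Step 2: Conflict found! Vertices 3 and 4 are adjacent but have the same color.
This means the graph contains an odd cycle.

The graph is NOT bipartite.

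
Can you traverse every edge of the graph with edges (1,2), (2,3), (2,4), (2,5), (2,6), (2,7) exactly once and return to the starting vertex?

Step 1: Find the degree of each vertex:
  deg(1) = 1
  deg(2) = 6
  deg(3) = 1
  deg(4) = 1
  deg(5) = 1
  deg(6) = 1
  deg(7) = 1

Step 2: Count vertices with odd degree:
  Odd-degree vertices: 1, 3, 4, 5, 6, 7 (6 total)

Step 3: Apply Euler's theorem:
  - Eulerian circuit exists iff graph is connected and all vertices have even degree
  - Eulerian path exists iff graph is connected and has 0 or 2 odd-degree vertices

Graph has 6 odd-degree vertices (need 0 or 2).
Neither Eulerian path nor Eulerian circuit exists.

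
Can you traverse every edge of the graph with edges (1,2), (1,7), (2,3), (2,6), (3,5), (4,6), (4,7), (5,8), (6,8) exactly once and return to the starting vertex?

Step 1: Find the degree of each vertex:
  deg(1) = 2
  deg(2) = 3
  deg(3) = 2
  deg(4) = 2
  deg(5) = 2
  deg(6) = 3
  deg(7) = 2
  deg(8) = 2

Step 2: Count vertices with odd degree:
  Odd-degree vertices: 2, 6 (2 total)

Step 3: Apply Euler's theorem:
  - Eulerian circuit exists iff graph is connected and all vertices have even degree
  - Eulerian path exists iff graph is connected and has 0 or 2 odd-degree vertices

Graph is connected with exactly 2 odd-degree vertices (2, 6).
Eulerian path exists (starting and ending at the odd-degree vertices), but no Eulerian circuit.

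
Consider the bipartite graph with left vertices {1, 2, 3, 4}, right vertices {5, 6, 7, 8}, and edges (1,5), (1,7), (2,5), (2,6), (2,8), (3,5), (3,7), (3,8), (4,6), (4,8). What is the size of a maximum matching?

Step 1: List the neighbors of each left vertex:
  1: 5, 7
  2: 5, 6, 8
  3: 5, 7, 8
  4: 6, 8

Step 2: Greedily match left vertices, then look for augmenting paths:
  Match 1 -- 5
  Match 2 -- 6
  Match 3 -- 7
  Match 4 -- 8
  No augmenting path remains.

Step 3: Verify this is maximum:
  Matching size 4 = min(|L|, |R|) = min(4, 4), which is an upper bound, so this matching is maximum.

Maximum matching: {(1,5), (2,6), (3,7), (4,8)}
Size: 4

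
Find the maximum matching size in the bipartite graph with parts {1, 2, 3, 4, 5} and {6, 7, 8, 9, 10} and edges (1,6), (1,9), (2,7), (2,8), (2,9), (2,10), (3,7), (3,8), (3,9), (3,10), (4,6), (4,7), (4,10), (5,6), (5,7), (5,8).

Step 1: List the neighbors of each left vertex:
  1: 6, 9
  2: 7, 8, 9, 10
  3: 7, 8, 9, 10
  4: 6, 7, 10
  5: 6, 7, 8

Step 2: Greedily match left vertices, then look for augmenting paths:
  Match 1 -- 9
  Match 2 -- 7
  Match 3 -- 8
  Match 4 -- 10
  Match 5 -- 6
  No augmenting path remains.

Step 3: Verify this is maximum:
  Matching size 5 = min(|L|, |R|) = min(5, 5), which is an upper bound, so this matching is maximum.

Maximum matching: {(1,9), (2,7), (3,8), (4,10), (5,6)}
Size: 5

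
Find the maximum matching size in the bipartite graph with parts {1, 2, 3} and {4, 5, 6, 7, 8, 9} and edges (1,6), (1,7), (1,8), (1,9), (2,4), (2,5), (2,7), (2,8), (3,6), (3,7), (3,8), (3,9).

Step 1: List the neighbors of each left vertex:
  1: 6, 7, 8, 9
  2: 4, 5, 7, 8
  3: 6, 7, 8, 9

Step 2: Greedily match left vertices, then look for augmenting paths:
  Match 1 -- 6
  Match 2 -- 4
  Match 3 -- 7
  No augmenting path remains.

Step 3: Verify this is maximum:
  Matching size 3 = min(|L|, |R|) = min(3, 6), which is an upper bound, so this matching is maximum.

Maximum matching: {(1,6), (2,4), (3,7)}
Size: 3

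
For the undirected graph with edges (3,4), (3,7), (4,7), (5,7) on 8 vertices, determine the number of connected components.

Step 1: Build adjacency list from edges:
  1: (none)
  2: (none)
  3: 4, 7
  4: 3, 7
  5: 7
  6: (none)
  7: 3, 4, 5
  8: (none)

Step 2: Run BFS/DFS from vertex 1:
  Visited: {1}
  Reached 1 of 8 vertices

Step 3: Only 1 of 8 vertices reached. Graph is disconnected.
Connected components: {1}, {2}, {3, 4, 5, 7}, {6}, {8}
Number of connected components: 5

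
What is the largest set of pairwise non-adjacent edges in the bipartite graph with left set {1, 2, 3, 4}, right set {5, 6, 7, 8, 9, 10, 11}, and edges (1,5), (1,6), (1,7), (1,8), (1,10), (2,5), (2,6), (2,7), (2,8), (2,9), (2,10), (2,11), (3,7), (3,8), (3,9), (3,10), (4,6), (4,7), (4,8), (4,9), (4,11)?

Step 1: List the neighbors of each left vertex:
  1: 5, 6, 7, 8, 10
  2: 5, 6, 7, 8, 9, 10, 11
  3: 7, 8, 9, 10
  4: 6, 7, 8, 9, 11

Step 2: Greedily match left vertices, then look for augmenting paths:
  Match 1 -- 5
  Match 2 -- 6
  Match 3 -- 7
  Match 4 -- 8
  No augmenting path remains.

Step 3: Verify this is maximum:
  Matching size 4 = min(|L|, |R|) = min(4, 7), which is an upper bound, so this matching is maximum.

Maximum matching: {(1,5), (2,6), (3,7), (4,8)}
Size: 4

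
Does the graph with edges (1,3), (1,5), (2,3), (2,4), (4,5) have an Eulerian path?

Step 1: Find the degree of each vertex:
  deg(1) = 2
  deg(2) = 2
  deg(3) = 2
  deg(4) = 2
  deg(5) = 2

Step 2: Count vertices with odd degree:
  All vertices have even degree (0 odd-degree vertices)

Step 3: Apply Euler's theorem:
  - Eulerian circuit exists iff graph is connected and all vertices have even degree
  - Eulerian path exists iff graph is connected and has 0 or 2 odd-degree vertices

Graph is connected with 0 odd-degree vertices.
Both Eulerian circuit and Eulerian path exist.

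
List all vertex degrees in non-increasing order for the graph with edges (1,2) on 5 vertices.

Step 1: Count edges incident to each vertex:
  deg(1) = 1 (neighbors: 2)
  deg(2) = 1 (neighbors: 1)
  deg(3) = 0 (neighbors: none)
  deg(4) = 0 (neighbors: none)
  deg(5) = 0 (neighbors: none)

Step 2: Sort degrees in non-increasing order:
  Degrees: [1, 1, 0, 0, 0] -> sorted: [1, 1, 0, 0, 0]

Degree sequence: [1, 1, 0, 0, 0]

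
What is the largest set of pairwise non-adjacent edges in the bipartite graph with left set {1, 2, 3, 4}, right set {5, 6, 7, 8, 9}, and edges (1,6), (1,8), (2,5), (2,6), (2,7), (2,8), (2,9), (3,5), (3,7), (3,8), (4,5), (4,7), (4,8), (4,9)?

Step 1: List the neighbors of each left vertex:
  1: 6, 8
  2: 5, 6, 7, 8, 9
  3: 5, 7, 8
  4: 5, 7, 8, 9

Step 2: Greedily match left vertices, then look for augmenting paths:
  Match 1 -- 6
  Match 2 -- 5
  Match 3 -- 7
  Match 4 -- 8
  No augmenting path remains.

Step 3: Verify this is maximum:
  Matching size 4 = min(|L|, |R|) = min(4, 5), which is an upper bound, so this matching is maximum.

Maximum matching: {(1,6), (2,5), (3,7), (4,8)}
Size: 4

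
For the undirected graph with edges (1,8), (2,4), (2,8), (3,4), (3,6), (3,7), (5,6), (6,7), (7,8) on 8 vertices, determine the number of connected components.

Step 1: Build adjacency list from edges:
  1: 8
  2: 4, 8
  3: 4, 6, 7
  4: 2, 3
  5: 6
  6: 3, 5, 7
  7: 3, 6, 8
  8: 1, 2, 7

Step 2: Run BFS/DFS from vertex 1:
  Visited: {1, 8, 2, 7, 4, 3, 6, 5}
  Reached 8 of 8 vertices

Step 3: All 8 vertices reached from vertex 1, so the graph is connected.
Number of connected components: 1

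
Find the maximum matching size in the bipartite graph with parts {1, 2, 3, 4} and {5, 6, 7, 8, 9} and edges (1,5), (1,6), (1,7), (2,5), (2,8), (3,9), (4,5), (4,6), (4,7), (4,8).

Step 1: List the neighbors of each left vertex:
  1: 5, 6, 7
  2: 5, 8
  3: 9
  4: 5, 6, 7, 8

Step 2: Greedily match left vertices, then look for augmenting paths:
  Match 1 -- 5
  Match 2 -- 8
  Match 3 -- 9
  Match 4 -- 6
  No augmenting path remains.

Step 3: Verify this is maximum:
  Matching size 4 = min(|L|, |R|) = min(4, 5), which is an upper bound, so this matching is maximum.

Maximum matching: {(1,5), (2,8), (3,9), (4,6)}
Size: 4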